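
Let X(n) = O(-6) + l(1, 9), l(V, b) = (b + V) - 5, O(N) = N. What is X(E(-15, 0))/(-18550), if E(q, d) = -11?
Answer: 1/18550 ≈ 5.3908e-5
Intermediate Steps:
l(V, b) = -5 + V + b (l(V, b) = (V + b) - 5 = -5 + V + b)
X(n) = -1 (X(n) = -6 + (-5 + 1 + 9) = -6 + 5 = -1)
X(E(-15, 0))/(-18550) = -1/(-18550) = -1*(-1/18550) = 1/18550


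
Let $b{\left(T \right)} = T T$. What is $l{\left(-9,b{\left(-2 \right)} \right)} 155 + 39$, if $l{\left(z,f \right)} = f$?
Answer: $659$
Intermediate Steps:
$b{\left(T \right)} = T^{2}$
$l{\left(-9,b{\left(-2 \right)} \right)} 155 + 39 = \left(-2\right)^{2} \cdot 155 + 39 = 4 \cdot 155 + 39 = 620 + 39 = 659$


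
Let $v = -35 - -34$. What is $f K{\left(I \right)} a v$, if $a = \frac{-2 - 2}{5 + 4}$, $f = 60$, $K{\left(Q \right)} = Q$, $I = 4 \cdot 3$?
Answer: $320$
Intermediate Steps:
$I = 12$
$a = - \frac{4}{9} \approx -0.44444$
$v = -1$ ($v = -35 + 34 = -1$)
$f K{\left(I \right)} a v = 60 \cdot 12 \left(- \frac{4}{9}\right) \left(-1\right) = 60 \left(\left(- \frac{16}{3}\right) \left(-1\right)\right) = 60 \cdot \frac{16}{3} = 320$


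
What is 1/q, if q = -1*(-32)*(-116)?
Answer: -1/3712 ≈ -0.00026940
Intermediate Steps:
q = -3712 (q = 32*(-116) = -3712)
1/q = 1/(-3712) = -1/3712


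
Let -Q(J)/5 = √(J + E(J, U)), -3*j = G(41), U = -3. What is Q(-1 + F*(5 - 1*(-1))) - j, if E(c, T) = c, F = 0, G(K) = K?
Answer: 41/3 - 5*I*√2 ≈ 13.667 - 7.0711*I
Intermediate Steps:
j = -41/3 (j = -⅓*41 = -41/3 ≈ -13.667)
Q(J) = -5*√2*√J (Q(J) = -5*√(J + J) = -5*√2*√J)
Q(-1 + F*(5 - 1*(-1))) - j = -5*√2*√(-1 + 0*(5 - 1*(-1))) - 1*(-41/3) = -5*√2*√(-1 + 0*(5 + 1)) + 41/3 = -5*√2*√(-1 + 0*6) + 41/3 = -5*√2*√(-1 + 0) + 41/3 = -5*√2*√(-1) + 41/3 = -5*√2*I + 41/3 = -5*I*√2 + 41/3 = 41/3 - 5*I*√2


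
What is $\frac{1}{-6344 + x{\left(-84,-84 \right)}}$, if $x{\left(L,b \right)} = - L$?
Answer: $- \frac{1}{6260} \approx -0.00015974$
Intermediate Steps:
$\frac{1}{-6344 + x{\left(-84,-84 \right)}} = \frac{1}{-6344 - -84} = \frac{1}{-6344 + 84} = \frac{1}{-6260} = - \frac{1}{6260}$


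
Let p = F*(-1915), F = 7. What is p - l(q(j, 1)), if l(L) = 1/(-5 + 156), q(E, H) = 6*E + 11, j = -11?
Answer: -2024156/151 ≈ -13405.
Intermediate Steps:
q(E, H) = 11 + 6*E
l(L) = 1/151
p = -13405 (p = 7*(-1915) = -13405)
p - l(q(j, 1)) = -13405 - 1*1/151 = -13405 - 1/151 = -2024156/151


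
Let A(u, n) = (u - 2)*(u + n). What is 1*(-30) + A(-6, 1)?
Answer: 10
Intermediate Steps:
A(u, n) = (-2 + u)*(n + u)
1*(-30) + A(-6, 1) = 1*(-30) + ((-6)² - 2*1 - 2*(-6) + 1*(-6)) = -30 + (36 - 2 + 12 - 6) = -30 + 40 = 10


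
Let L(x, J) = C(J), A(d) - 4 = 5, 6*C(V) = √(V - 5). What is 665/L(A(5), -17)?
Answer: -1995*I*√22/11 ≈ -850.67*I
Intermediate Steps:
C(V) = √(-5 + V)/6 (C(V) = √(V - 5)/6 = √(-5 + V)/6)
A(d) = 9 (A(d) = 4 + 5 = 9)
L(x, J) = √(-5 + J)/6
665/L(A(5), -17) = 665/((√(-5 - 17)/6)) = 665/((√(-22)/6)) = 665/(((I*√22)/6)) = 665/((I*√22/6)) = 665*(-3*I*√22/11) = -1995*I*√22/11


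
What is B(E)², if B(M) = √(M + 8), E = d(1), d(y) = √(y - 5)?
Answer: 8 + 2*I ≈ 8.0 + 2.0*I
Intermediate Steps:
d(y) = √(-5 + y)
E = 2*I (E = √(-5 + 1) = √(-4) = 2*I ≈ 2.0*I)
B(M) = √(8 + M)
B(E)² = (√(8 + 2*I))² = 8 + 2*I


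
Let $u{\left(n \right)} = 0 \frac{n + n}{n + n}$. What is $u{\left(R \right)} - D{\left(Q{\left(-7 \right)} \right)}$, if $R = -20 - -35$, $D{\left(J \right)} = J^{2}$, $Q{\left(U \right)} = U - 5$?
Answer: $-144$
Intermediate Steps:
$Q{\left(U \right)} = -5 + U$ ($Q{\left(U \right)} = U - 5 = -5 + U$)
$R = 15$ ($R = -20 + 35 = 15$)
$u{\left(n \right)} = 0$ ($u{\left(n \right)} = 0 \frac{2 n}{2 n} = 0 \cdot 2 n \frac{1}{2 n} = 0 \cdot 1 = 0$)
$u{\left(R \right)} - D{\left(Q{\left(-7 \right)} \right)} = 0 - \left(-5 - 7\right)^{2} = 0 - \left(-12\right)^{2} = 0 - 144 = -144$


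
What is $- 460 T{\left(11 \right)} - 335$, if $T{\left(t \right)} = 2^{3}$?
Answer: $-4015$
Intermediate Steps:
$T{\left(t \right)} = 8$
$- 460 T{\left(11 \right)} - 335 = \left(-460\right) 8 - 335 = -3680 - 335 = -4015$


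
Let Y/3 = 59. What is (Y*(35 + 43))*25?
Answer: 345150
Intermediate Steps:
Y = 177 (Y = 3*59 = 177)
(Y*(35 + 43))*25 = (177*(35 + 43))*25 = (177*78)*25 = 13806*25 = 345150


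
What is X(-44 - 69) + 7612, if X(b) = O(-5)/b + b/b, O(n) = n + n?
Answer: 860279/113 ≈ 7613.1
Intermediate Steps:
O(n) = 2*n
X(b) = 1 - 10/b (X(b) = (2*(-5))/b + b/b = -10/b + 1 = 1 - 10/b)
X(-44 - 69) + 7612 = (-10 + (-44 - 69))/(-44 - 69) + 7612 = (-10 - 113)/(-113) + 7612 = -1/113*(-123) + 7612 = 123/113 + 7612 = 860279/113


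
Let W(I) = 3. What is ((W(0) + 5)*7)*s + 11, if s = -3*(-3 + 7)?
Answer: -661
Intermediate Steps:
s = -12 (s = -3*4 = -12)
((W(0) + 5)*7)*s + 11 = ((3 + 5)*7)*(-12) + 11 = (8*7)*(-12) + 11 = 56*(-12) + 11 = -672 + 11 = -661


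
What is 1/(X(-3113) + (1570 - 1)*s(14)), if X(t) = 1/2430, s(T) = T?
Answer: 2430/53377381 ≈ 4.5525e-5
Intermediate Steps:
X(t) = 1/2430
1/(X(-3113) + (1570 - 1)*s(14)) = 1/(1/2430 + (1570 - 1)*14) = 1/(1/2430 + 1569*14) = 1/(1/2430 + 21966) = 1/(53377381/2430) = 2430/53377381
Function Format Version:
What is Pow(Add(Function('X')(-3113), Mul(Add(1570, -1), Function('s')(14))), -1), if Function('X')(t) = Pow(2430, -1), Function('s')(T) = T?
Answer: Rational(2430, 53377381) ≈ 4.5525e-5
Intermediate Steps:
Function('X')(t) = Rational(1, 2430)
Pow(Add(Function('X')(-3113), Mul(Add(1570, -1), Function('s')(14))), -1) = Pow(Add(Rational(1, 2430), Mul(Add(1570, -1), 14)), -1) = Pow(Add(Rational(1, 2430), Mul(1569, 14)), -1) = Pow(Add(Rational(1, 2430), 21966), -1) = Pow(Rational(53377381, 2430), -1) = Rational(2430, 53377381)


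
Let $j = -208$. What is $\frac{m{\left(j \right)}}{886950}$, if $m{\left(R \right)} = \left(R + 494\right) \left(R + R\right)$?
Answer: $- \frac{59488}{443475} \approx -0.13414$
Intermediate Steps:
$m{\left(R \right)} = 2 R \left(494 + R\right)$ ($m{\left(R \right)} = \left(494 + R\right) 2 R = 2 R \left(494 + R\right)$)
$\frac{m{\left(j \right)}}{886950} = \frac{2 \left(-208\right) \left(494 - 208\right)}{886950} = 2 \left(-208\right) 286 \cdot \frac{1}{886950} = \left(-118976\right) \frac{1}{886950} = - \frac{59488}{443475}$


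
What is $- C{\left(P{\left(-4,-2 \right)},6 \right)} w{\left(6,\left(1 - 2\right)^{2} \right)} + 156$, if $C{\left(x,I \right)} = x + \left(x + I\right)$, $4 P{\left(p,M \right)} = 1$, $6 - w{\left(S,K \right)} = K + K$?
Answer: $130$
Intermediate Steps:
$w{\left(S,K \right)} = 6 - 2 K$ ($w{\left(S,K \right)} = 6 - \left(K + K\right) = 6 - 2 K$)
$P{\left(p,M \right)} = \frac{1}{4}$ ($P{\left(p,M \right)} = \frac{1}{4} \cdot 1 = \frac{1}{4}$)
$C{\left(x,I \right)} = I + 2 x$ ($C{\left(x,I \right)} = x + \left(I + x\right) = I + 2 x$)
$- C{\left(P{\left(-4,-2 \right)},6 \right)} w{\left(6,\left(1 - 2\right)^{2} \right)} + 156 = - (6 + 2 \cdot \frac{1}{4}) \left(6 - 2 \left(1 - 2\right)^{2}\right) + 156 = - (6 + \frac{1}{2}) \left(6 - 2 \left(-1\right)^{2}\right) + 156 = \left(-1\right) \frac{13}{2} \left(6 - 2\right) + 156 = - \frac{13 \left(6 - 2\right)}{2} + 156 = \left(- \frac{13}{2}\right) 4 + 156 = -26 + 156 = 130$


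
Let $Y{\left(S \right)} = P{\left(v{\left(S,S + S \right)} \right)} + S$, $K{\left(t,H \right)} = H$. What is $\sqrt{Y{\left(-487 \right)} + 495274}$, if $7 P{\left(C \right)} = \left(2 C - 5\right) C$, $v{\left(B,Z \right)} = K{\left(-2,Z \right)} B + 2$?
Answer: $\sqrt{64285423287} \approx 2.5355 \cdot 10^{5}$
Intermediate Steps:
$v{\left(B,Z \right)} = 2 + B Z$ ($v{\left(B,Z \right)} = Z B + 2 = B Z + 2 = 2 + B Z$)
$P{\left(C \right)} = \frac{C \left(-5 + 2 C\right)}{7}$ ($P{\left(C \right)} = \frac{\left(2 C - 5\right) C}{7} = \frac{\left(-5 + 2 C\right) C}{7} = \frac{C \left(-5 + 2 C\right)}{7}$)
$Y{\left(S \right)} = S + \frac{\left(-1 + 4 S^{2}\right) \left(2 + 2 S^{2}\right)}{7}$ ($Y{\left(S \right)} = \frac{\left(2 + S \left(S + S\right)\right) \left(-5 + 2 \left(2 + S \left(S + S\right)\right)\right)}{7} + S = \frac{\left(2 + S 2 S\right) \left(-5 + 2 \left(2 + S 2 S\right)\right)}{7} + S = \frac{\left(2 + 2 S^{2}\right) \left(-5 + 2 \left(2 + 2 S^{2}\right)\right)}{7} + S = \frac{\left(2 + 2 S^{2}\right) \left(-5 + \left(4 + 4 S^{2}\right)\right)}{7} + S = \frac{\left(2 + 2 S^{2}\right) \left(-1 + 4 S^{2}\right)}{7} + S = \frac{\left(-1 + 4 S^{2}\right) \left(2 + 2 S^{2}\right)}{7} + S = S + \frac{\left(-1 + 4 S^{2}\right) \left(2 + 2 S^{2}\right)}{7}$)
$\sqrt{Y{\left(-487 \right)} + 495274} = \sqrt{\left(- \frac{2}{7} - 487 + \frac{6 \left(-487\right)^{2}}{7} + \frac{8 \left(-487\right)^{4}}{7}\right) + 495274} = \sqrt{\left(- \frac{2}{7} - 487 + \frac{6}{7} \cdot 237169 + \frac{8}{7} \cdot 56249134561\right) + 495274} = \sqrt{\left(- \frac{2}{7} - 487 + \frac{1423014}{7} + \frac{449993076488}{7}\right) + 495274} = \sqrt{64284928013 + 495274} = \sqrt{64285423287}$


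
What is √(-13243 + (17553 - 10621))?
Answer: I*√6311 ≈ 79.442*I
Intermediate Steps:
√(-13243 + (17553 - 10621)) = √(-13243 + 6932) = √(-6311) = I*√6311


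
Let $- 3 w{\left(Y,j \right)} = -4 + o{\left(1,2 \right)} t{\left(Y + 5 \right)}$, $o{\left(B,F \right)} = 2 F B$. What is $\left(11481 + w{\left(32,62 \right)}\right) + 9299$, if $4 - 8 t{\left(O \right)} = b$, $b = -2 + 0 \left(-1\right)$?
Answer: $\frac{62341}{3} \approx 20780.0$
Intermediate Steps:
$b = -2$ ($b = -2 + 0 = -2$)
$t{\left(O \right)} = \frac{3}{4}$ ($t{\left(O \right)} = \frac{1}{2} - - \frac{1}{4} = \frac{1}{2} + \frac{1}{4} = \frac{3}{4}$)
$o{\left(B,F \right)} = 2 B F$
$w{\left(Y,j \right)} = \frac{1}{3}$ ($w{\left(Y,j \right)} = - \frac{-4 + 2 \cdot 1 \cdot 2 \cdot \frac{3}{4}}{3} = - \frac{-4 + 4 \cdot \frac{3}{4}}{3} = - \frac{-4 + 3}{3} = \left(- \frac{1}{3}\right) \left(-1\right) = \frac{1}{3}$)
$\left(11481 + w{\left(32,62 \right)}\right) + 9299 = \left(11481 + \frac{1}{3}\right) + 9299 = \frac{34444}{3} + 9299 = \frac{62341}{3}$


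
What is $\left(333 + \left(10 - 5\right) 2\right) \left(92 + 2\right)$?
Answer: $32242$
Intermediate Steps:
$\left(333 + \left(10 - 5\right) 2\right) \left(92 + 2\right) = \left(333 + 5 \cdot 2\right) 94 = \left(333 + 10\right) 94 = 343 \cdot 94 = 32242$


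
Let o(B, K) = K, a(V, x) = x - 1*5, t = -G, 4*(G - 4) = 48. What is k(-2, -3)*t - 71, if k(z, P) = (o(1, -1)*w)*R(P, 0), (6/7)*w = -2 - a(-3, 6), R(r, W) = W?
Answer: -71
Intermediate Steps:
G = 16 (G = 4 + (¼)*48 = 4 + 12 = 16)
t = -16 (t = -1*16 = -16)
a(V, x) = -5 + x (a(V, x) = x - 5 = -5 + x)
w = -7/2 (w = 7*(-2 - (-5 + 6))/6 = 7*(-2 - 1*1)/6 = 7*(-2 - 1)/6 = (7/6)*(-3) = -7/2 ≈ -3.5000)
k(z, P) = 0 (k(z, P) = -1*(-7/2)*0 = (7/2)*0 = 0)
k(-2, -3)*t - 71 = 0*(-16) - 71 = 0 - 71 = -71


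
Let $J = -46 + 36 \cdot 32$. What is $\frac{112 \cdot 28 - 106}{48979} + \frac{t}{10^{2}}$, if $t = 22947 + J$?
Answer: $\frac{1178394887}{4897900} \approx 240.59$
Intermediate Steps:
$J = 1106$ ($J = -46 + 1152 = 1106$)
$t = 24053$ ($t = 22947 + 1106 = 24053$)
$\frac{112 \cdot 28 - 106}{48979} + \frac{t}{10^{2}} = \frac{112 \cdot 28 - 106}{48979} + \frac{24053}{10^{2}} = \left(3136 - 106\right) \frac{1}{48979} + \frac{24053}{100} = 3030 \cdot \frac{1}{48979} + 24053 \cdot \frac{1}{100} = \frac{3030}{48979} + \frac{24053}{100} = \frac{1178394887}{4897900}$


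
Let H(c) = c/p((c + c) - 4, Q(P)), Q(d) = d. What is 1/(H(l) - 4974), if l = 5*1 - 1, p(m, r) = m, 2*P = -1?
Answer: -1/4973 ≈ -0.00020109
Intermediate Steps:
P = -1/2 (P = (1/2)*(-1) = -1/2 ≈ -0.50000)
l = 4 (l = 5 - 1 = 4)
H(c) = c/(-4 + 2*c) (H(c) = c/((c + c) - 4) = c/(2*c - 4) = c/(-4 + 2*c))
1/(H(l) - 4974) = 1/((1/2)*4/(-2 + 4) - 4974) = 1/((1/2)*4/2 - 4974) = 1/((1/2)*4*(1/2) - 4974) = 1/(1 - 4974) = 1/(-4973) = -1/4973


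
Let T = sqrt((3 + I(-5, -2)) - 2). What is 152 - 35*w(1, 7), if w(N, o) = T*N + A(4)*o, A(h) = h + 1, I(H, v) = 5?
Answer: -1073 - 35*sqrt(6) ≈ -1158.7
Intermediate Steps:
A(h) = 1 + h
T = sqrt(6) (T = sqrt((3 + 5) - 2) = sqrt(8 - 2) = sqrt(6) ≈ 2.4495)
w(N, o) = 5*o + N*sqrt(6) (w(N, o) = sqrt(6)*N + (1 + 4)*o = N*sqrt(6) + 5*o = 5*o + N*sqrt(6))
152 - 35*w(1, 7) = 152 - 35*(5*7 + 1*sqrt(6)) = 152 - 35*(35 + sqrt(6)) = 152 + (-1225 - 35*sqrt(6)) = -1073 - 35*sqrt(6)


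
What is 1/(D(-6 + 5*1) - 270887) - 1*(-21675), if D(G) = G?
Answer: 5871497399/270888 ≈ 21675.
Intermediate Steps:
1/(D(-6 + 5*1) - 270887) - 1*(-21675) = 1/((-6 + 5*1) - 270887) - 1*(-21675) = 1/((-6 + 5) - 270887) + 21675 = 1/(-1 - 270887) + 21675 = 1/(-270888) + 21675 = -1/270888 + 21675 = 5871497399/270888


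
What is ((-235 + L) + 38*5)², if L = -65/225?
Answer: 4153444/2025 ≈ 2051.1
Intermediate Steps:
L = -13/45 (L = -65*1/225 = -13/45 ≈ -0.28889)
((-235 + L) + 38*5)² = ((-235 - 13/45) + 38*5)² = (-10588/45 + 190)² = (-2038/45)² = 4153444/2025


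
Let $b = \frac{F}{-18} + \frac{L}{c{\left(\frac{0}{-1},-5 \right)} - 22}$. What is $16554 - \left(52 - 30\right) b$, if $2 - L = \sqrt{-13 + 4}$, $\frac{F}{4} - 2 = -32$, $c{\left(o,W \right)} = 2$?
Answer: $\frac{246143}{15} - \frac{33 i}{10} \approx 16410.0 - 3.3 i$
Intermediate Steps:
$F = -120$ ($F = 8 + 4 \left(-32\right) = 8 - 128 = -120$)
$L = 2 - 3 i$ ($L = 2 - \sqrt{-13 + 4} = 2 - \sqrt{-9} = 2 - 3 i \approx 2.0 - 3.0 i$)
$b = \frac{197}{30} + \frac{3 i}{20}$ ($b = - \frac{120}{-18} + \frac{2 - 3 i}{2 - 22} = \left(-120\right) \left(- \frac{1}{18}\right) + \frac{2 - 3 i}{-20} = \frac{20}{3} + \left(2 - 3 i\right) \left(- \frac{1}{20}\right) = \frac{20}{3} - \left(\frac{1}{10} - \frac{3 i}{20}\right) = \frac{197}{30} + \frac{3 i}{20} \approx 6.5667 + 0.15 i$)
$16554 - \left(52 - 30\right) b = 16554 - \left(52 - 30\right) \left(\frac{197}{30} + \frac{3 i}{20}\right) = 16554 - 22 \left(\frac{197}{30} + \frac{3 i}{20}\right) = 16554 - \left(\frac{2167}{15} + \frac{33 i}{10}\right) = \frac{246143}{15} - \frac{33 i}{10}$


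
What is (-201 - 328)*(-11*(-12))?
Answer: -69828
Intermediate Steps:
(-201 - 328)*(-11*(-12)) = -529*132 = -69828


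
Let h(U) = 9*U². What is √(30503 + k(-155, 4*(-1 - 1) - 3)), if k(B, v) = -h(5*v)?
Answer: √3278 ≈ 57.254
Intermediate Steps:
k(B, v) = -225*v² (k(B, v) = -9*(5*v)² = -9*25*v² = -225*v²)
√(30503 + k(-155, 4*(-1 - 1) - 3)) = √(30503 - 225*(4*(-1 - 1) - 3)²) = √(30503 - 225*(4*(-2) - 3)²) = √(30503 - 225*(-8 - 3)²) = √(30503 - 225*(-11)²) = √(30503 - 225*121) = √(30503 - 27225) = √3278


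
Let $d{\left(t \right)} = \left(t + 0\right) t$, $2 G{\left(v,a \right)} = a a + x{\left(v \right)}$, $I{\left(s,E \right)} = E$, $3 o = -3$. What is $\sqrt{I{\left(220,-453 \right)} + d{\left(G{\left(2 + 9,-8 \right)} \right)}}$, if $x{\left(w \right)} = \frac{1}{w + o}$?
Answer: $\frac{\sqrt{229681}}{20} \approx 23.963$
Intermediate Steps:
$o = -1$ ($o = \frac{1}{3} \left(-3\right) = -1$)
$x{\left(w \right)} = \frac{1}{-1 + w}$ ($x{\left(w \right)} = \frac{1}{w - 1} = \frac{1}{-1 + w}$)
$G{\left(v,a \right)} = \frac{a^{2}}{2} + \frac{1}{2 \left(-1 + v\right)}$ ($G{\left(v,a \right)} = \frac{a a + \frac{1}{-1 + v}}{2} = \frac{a^{2} + \frac{1}{-1 + v}}{2} = \frac{a^{2}}{2} + \frac{1}{2 \left(-1 + v\right)}$)
$d{\left(t \right)} = t^{2}$ ($d{\left(t \right)} = t t = t^{2}$)
$\sqrt{I{\left(220,-453 \right)} + d{\left(G{\left(2 + 9,-8 \right)} \right)}} = \sqrt{-453 + \left(\frac{1 + \left(-8\right)^{2} \left(-1 + \left(2 + 9\right)\right)}{2 \left(-1 + \left(2 + 9\right)\right)}\right)^{2}} = \sqrt{-453 + \left(\frac{1 + 64 \left(-1 + 11\right)}{2 \left(-1 + 11\right)}\right)^{2}} = \sqrt{-453 + \left(\frac{1 + 64 \cdot 10}{2 \cdot 10}\right)^{2}} = \sqrt{-453 + \left(\frac{1}{2} \cdot \frac{1}{10} \left(1 + 640\right)\right)^{2}} = \sqrt{-453 + \left(\frac{1}{2} \cdot \frac{1}{10} \cdot 641\right)^{2}} = \sqrt{-453 + \left(\frac{641}{20}\right)^{2}} = \sqrt{-453 + \frac{410881}{400}} = \sqrt{\frac{229681}{400}} = \frac{\sqrt{229681}}{20}$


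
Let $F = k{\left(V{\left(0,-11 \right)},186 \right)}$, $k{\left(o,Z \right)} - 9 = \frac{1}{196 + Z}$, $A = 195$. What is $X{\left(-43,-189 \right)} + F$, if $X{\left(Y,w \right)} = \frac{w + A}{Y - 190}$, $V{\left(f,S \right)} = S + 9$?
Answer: $\frac{798995}{89006} \approx 8.9769$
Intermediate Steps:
$V{\left(f,S \right)} = 9 + S$
$X{\left(Y,w \right)} = \frac{195 + w}{-190 + Y}$ ($X{\left(Y,w \right)} = \frac{w + 195}{Y - 190} = \frac{195 + w}{-190 + Y}$)
$k{\left(o,Z \right)} = 9 + \frac{1}{196 + Z}$
$F = \frac{3439}{382}$ ($F = \frac{1765 + 9 \cdot 186}{196 + 186} = \frac{1765 + 1674}{382} = \frac{1}{382} \cdot 3439 = \frac{3439}{382} \approx 9.0026$)
$X{\left(-43,-189 \right)} + F = \frac{195 - 189}{-190 - 43} + \frac{3439}{382} = \frac{1}{-233} \cdot 6 + \frac{3439}{382} = \left(- \frac{1}{233}\right) 6 + \frac{3439}{382} = - \frac{6}{233} + \frac{3439}{382} = \frac{798995}{89006}$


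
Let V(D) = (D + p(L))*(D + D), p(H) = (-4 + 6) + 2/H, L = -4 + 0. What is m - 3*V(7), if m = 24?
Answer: -333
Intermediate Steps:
L = -4
p(H) = 2 + 2/H
V(D) = 2*D*(3/2 + D) (V(D) = (D + (2 + 2/(-4)))*(D + D) = (D + (2 + 2*(-¼)))*(2*D) = (D + (2 - ½))*(2*D) = (D + 3/2)*(2*D) = (3/2 + D)*(2*D) = 2*D*(3/2 + D))
m - 3*V(7) = 24 - 21*(3 + 2*7) = 24 - 21*(3 + 14) = 24 - 21*17 = 24 - 3*119 = 24 - 357 = -333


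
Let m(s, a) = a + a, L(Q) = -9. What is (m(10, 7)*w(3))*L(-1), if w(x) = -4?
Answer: 504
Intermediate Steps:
m(s, a) = 2*a
(m(10, 7)*w(3))*L(-1) = ((2*7)*(-4))*(-9) = (14*(-4))*(-9) = -56*(-9) = 504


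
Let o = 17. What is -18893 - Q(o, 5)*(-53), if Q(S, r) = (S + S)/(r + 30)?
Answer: -659453/35 ≈ -18842.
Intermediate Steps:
Q(S, r) = 2*S/(30 + r) (Q(S, r) = (2*S)/(30 + r) = 2*S/(30 + r))
-18893 - Q(o, 5)*(-53) = -18893 - 2*17/(30 + 5)*(-53) = -18893 - 2*17/35*(-53) = -18893 - 2*17*(1/35)*(-53) = -18893 - 34*(-53)/35 = -18893 - 1*(-1802/35) = -18893 + 1802/35 = -659453/35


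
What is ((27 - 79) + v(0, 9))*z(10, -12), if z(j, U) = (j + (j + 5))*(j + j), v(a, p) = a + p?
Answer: -21500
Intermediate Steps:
z(j, U) = 2*j*(5 + 2*j) (z(j, U) = (j + (5 + j))*(2*j) = (5 + 2*j)*(2*j) = 2*j*(5 + 2*j))
((27 - 79) + v(0, 9))*z(10, -12) = ((27 - 79) + (0 + 9))*(2*10*(5 + 2*10)) = (-52 + 9)*(2*10*(5 + 20)) = -86*10*25 = -43*500 = -21500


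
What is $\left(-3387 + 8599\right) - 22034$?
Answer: $-16822$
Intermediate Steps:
$\left(-3387 + 8599\right) - 22034 = 5212 - 22034 = -16822$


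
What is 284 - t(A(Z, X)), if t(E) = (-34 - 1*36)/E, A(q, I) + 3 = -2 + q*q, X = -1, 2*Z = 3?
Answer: 2844/11 ≈ 258.55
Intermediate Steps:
Z = 3/2 (Z = (1/2)*3 = 3/2 ≈ 1.5000)
A(q, I) = -5 + q**2 (A(q, I) = -3 + (-2 + q*q) = -3 + (-2 + q**2) = -5 + q**2)
t(E) = -70/E (t(E) = (-34 - 36)/E = -70/E)
284 - t(A(Z, X)) = 284 - (-70)/(-5 + (3/2)**2) = 284 - (-70)/(-5 + 9/4) = 284 - (-70)/(-11/4) = 284 - (-70)*(-4)/11 = 284 - 1*280/11 = 284 - 280/11 = 2844/11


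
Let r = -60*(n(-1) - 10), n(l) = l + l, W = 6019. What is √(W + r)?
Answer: √6739 ≈ 82.091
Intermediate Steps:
n(l) = 2*l
r = 720 (r = -60*(2*(-1) - 10) = -60*(-2 - 10) = -60*(-12) = 720)
√(W + r) = √(6019 + 720) = √6739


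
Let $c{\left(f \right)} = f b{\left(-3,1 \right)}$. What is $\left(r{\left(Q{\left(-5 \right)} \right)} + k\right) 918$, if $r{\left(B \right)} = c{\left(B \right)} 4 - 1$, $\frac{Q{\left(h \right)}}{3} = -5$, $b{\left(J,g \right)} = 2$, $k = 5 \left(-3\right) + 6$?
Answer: $-119340$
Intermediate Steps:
$k = -9$ ($k = -15 + 6 = -9$)
$Q{\left(h \right)} = -15$ ($Q{\left(h \right)} = 3 \left(-5\right) = -15$)
$c{\left(f \right)} = 2 f$ ($c{\left(f \right)} = f 2 = 2 f$)
$r{\left(B \right)} = -1 + 8 B$ ($r{\left(B \right)} = 2 B 4 - 1 = 8 B - 1 = -1 + 8 B$)
$\left(r{\left(Q{\left(-5 \right)} \right)} + k\right) 918 = \left(\left(-1 + 8 \left(-15\right)\right) - 9\right) 918 = \left(\left(-1 - 120\right) - 9\right) 918 = \left(-121 - 9\right) 918 = \left(-130\right) 918 = -119340$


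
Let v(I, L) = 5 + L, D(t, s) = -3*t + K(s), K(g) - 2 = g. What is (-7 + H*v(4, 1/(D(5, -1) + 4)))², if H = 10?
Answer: 1764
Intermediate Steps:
K(g) = 2 + g
D(t, s) = 2 + s - 3*t (D(t, s) = -3*t + (2 + s) = 2 + s - 3*t)
(-7 + H*v(4, 1/(D(5, -1) + 4)))² = (-7 + 10*(5 + 1/((2 - 1 - 3*5) + 4)))² = (-7 + 10*(5 + 1/((2 - 1 - 15) + 4)))² = (-7 + 10*(5 + 1/(-14 + 4)))² = (-7 + 10*(5 + 1/(-10)))² = (-7 + 10*(5 - ⅒))² = (-7 + 10*(49/10))² = (-7 + 49)² = 42² = 1764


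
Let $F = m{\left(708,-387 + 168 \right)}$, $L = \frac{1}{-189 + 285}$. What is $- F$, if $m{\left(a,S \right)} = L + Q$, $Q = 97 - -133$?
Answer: $- \frac{22081}{96} \approx -230.01$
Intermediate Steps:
$Q = 230$ ($Q = 97 + 133 = 230$)
$L = \frac{1}{96} \approx 0.010417$
$m{\left(a,S \right)} = \frac{22081}{96}$ ($m{\left(a,S \right)} = \frac{1}{96} + 230 = \frac{22081}{96}$)
$F = \frac{22081}{96} \approx 230.01$
$- F = \left(-1\right) \frac{22081}{96} = - \frac{22081}{96}$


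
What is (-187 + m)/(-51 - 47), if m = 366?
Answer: -179/98 ≈ -1.8265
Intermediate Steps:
(-187 + m)/(-51 - 47) = (-187 + 366)/(-51 - 47) = 179/(-98) = 179*(-1/98) = -179/98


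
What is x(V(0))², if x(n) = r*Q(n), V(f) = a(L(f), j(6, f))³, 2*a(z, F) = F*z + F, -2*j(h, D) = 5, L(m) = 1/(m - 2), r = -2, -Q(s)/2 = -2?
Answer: 64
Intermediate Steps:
Q(s) = 4 (Q(s) = -2*(-2) = 4)
L(m) = 1/(-2 + m)
j(h, D) = -5/2 (j(h, D) = -½*5 = -5/2)
a(z, F) = F/2 + F*z/2 (a(z, F) = (F*z + F)/2 = (F + F*z)/2 = F/2 + F*z/2)
V(f) = (-5/4 - 5/(4*(-2 + f)))³ (V(f) = ((½)*(-5/2)*(1 + 1/(-2 + f)))³ = (-5/4 - 5/(4*(-2 + f)))³)
x(n) = -8 (x(n) = -2*4 = -8)
x(V(0))² = (-8)² = 64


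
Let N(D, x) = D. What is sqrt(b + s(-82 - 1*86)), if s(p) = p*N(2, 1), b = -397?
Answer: I*sqrt(733) ≈ 27.074*I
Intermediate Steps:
s(p) = 2*p (s(p) = p*2 = 2*p)
sqrt(b + s(-82 - 1*86)) = sqrt(-397 + 2*(-82 - 1*86)) = sqrt(-397 + 2*(-82 - 86)) = sqrt(-397 + 2*(-168)) = sqrt(-397 - 336) = sqrt(-733) = I*sqrt(733)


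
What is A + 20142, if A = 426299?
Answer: 446441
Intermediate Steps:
A + 20142 = 426299 + 20142 = 446441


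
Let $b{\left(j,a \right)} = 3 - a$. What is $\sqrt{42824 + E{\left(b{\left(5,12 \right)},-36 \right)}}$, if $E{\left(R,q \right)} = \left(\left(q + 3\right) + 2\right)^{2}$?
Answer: $3 \sqrt{4865} \approx 209.25$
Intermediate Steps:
$E{\left(R,q \right)} = \left(5 + q\right)^{2}$ ($E{\left(R,q \right)} = \left(\left(3 + q\right) + 2\right)^{2} = \left(5 + q\right)^{2}$)
$\sqrt{42824 + E{\left(b{\left(5,12 \right)},-36 \right)}} = \sqrt{42824 + \left(5 - 36\right)^{2}} = \sqrt{42824 + \left(-31\right)^{2}} = \sqrt{42824 + 961} = \sqrt{43785} = 3 \sqrt{4865}$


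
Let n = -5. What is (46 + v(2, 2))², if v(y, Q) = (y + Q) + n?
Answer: 2025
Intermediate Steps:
v(y, Q) = -5 + Q + y (v(y, Q) = (y + Q) - 5 = (Q + y) - 5 = -5 + Q + y)
(46 + v(2, 2))² = (46 + (-5 + 2 + 2))² = (46 - 1)² = 45² = 2025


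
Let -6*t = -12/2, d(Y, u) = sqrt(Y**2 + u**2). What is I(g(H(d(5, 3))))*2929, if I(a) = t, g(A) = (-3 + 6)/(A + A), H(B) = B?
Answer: 2929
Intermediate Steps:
g(A) = 3/(2*A) (g(A) = 3/((2*A)) = 3*(1/(2*A)) = 3/(2*A))
t = 1 (t = -(-2)/2 = -1/6*(-6) = 1)
I(a) = 1
I(g(H(d(5, 3))))*2929 = 1*2929 = 2929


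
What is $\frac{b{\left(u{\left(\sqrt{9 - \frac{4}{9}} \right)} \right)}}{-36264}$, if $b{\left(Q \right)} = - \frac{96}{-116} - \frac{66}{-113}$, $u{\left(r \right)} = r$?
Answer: $- \frac{771}{19806188} \approx -3.8927 \cdot 10^{-5}$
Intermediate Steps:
$b{\left(Q \right)} = \frac{4626}{3277}$ ($b{\left(Q \right)} = \left(-96\right) \left(- \frac{1}{116}\right) - - \frac{66}{113} = \frac{24}{29} + \frac{66}{113} = \frac{4626}{3277}$)
$\frac{b{\left(u{\left(\sqrt{9 - \frac{4}{9}} \right)} \right)}}{-36264} = \frac{4626}{3277 \left(-36264\right)} = \frac{4626}{3277} \left(- \frac{1}{36264}\right) = - \frac{771}{19806188}$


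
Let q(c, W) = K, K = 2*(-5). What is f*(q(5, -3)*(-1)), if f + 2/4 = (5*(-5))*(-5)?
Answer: 1245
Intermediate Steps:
K = -10
q(c, W) = -10
f = 249/2 (f = -1/2 + (5*(-5))*(-5) = -1/2 - 25*(-5) = -1/2 + 125 = 249/2 ≈ 124.50)
f*(q(5, -3)*(-1)) = 249*(-10*(-1))/2 = (249/2)*10 = 1245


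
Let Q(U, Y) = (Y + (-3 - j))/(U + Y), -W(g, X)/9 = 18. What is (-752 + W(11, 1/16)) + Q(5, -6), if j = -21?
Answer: -926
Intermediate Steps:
W(g, X) = -162 (W(g, X) = -9*18 = -162)
Q(U, Y) = (18 + Y)/(U + Y) (Q(U, Y) = (Y + (-3 - 1*(-21)))/(U + Y) = (Y + (-3 + 21))/(U + Y) = (Y + 18)/(U + Y) = (18 + Y)/(U + Y))
(-752 + W(11, 1/16)) + Q(5, -6) = (-752 - 162) + (18 - 6)/(5 - 6) = -914 + 12/(-1) = -914 - 1*12 = -914 - 12 = -926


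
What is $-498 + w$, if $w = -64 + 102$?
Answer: $-460$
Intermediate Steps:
$w = 38$
$-498 + w = -498 + 38 = -460$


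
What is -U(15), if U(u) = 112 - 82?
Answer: -30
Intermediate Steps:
U(u) = 30
-U(15) = -1*30 = -30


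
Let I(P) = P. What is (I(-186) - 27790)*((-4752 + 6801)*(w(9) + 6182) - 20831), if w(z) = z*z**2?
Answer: -395575268608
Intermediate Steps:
w(z) = z**3
(I(-186) - 27790)*((-4752 + 6801)*(w(9) + 6182) - 20831) = (-186 - 27790)*((-4752 + 6801)*(9**3 + 6182) - 20831) = -27976*(2049*(729 + 6182) - 20831) = -27976*(2049*6911 - 20831) = -27976*(14160639 - 20831) = -27976*14139808 = -395575268608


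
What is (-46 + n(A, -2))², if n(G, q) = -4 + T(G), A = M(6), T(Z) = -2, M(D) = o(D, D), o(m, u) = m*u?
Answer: 2704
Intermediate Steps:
M(D) = D² (M(D) = D*D = D²)
A = 36 (A = 6² = 36)
n(G, q) = -6 (n(G, q) = -4 - 2 = -6)
(-46 + n(A, -2))² = (-46 - 6)² = (-52)² = 2704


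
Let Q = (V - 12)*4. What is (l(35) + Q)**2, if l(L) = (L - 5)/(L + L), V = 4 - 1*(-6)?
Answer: 2809/49 ≈ 57.327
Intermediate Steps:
V = 10 (V = 4 + 6 = 10)
l(L) = (-5 + L)/(2*L) (l(L) = (-5 + L)/((2*L)) = (-5 + L)*(1/(2*L)) = (-5 + L)/(2*L))
Q = -8 (Q = (10 - 12)*4 = -2*4 = -8)
(l(35) + Q)**2 = ((1/2)*(-5 + 35)/35 - 8)**2 = ((1/2)*(1/35)*30 - 8)**2 = (3/7 - 8)**2 = (-53/7)**2 = 2809/49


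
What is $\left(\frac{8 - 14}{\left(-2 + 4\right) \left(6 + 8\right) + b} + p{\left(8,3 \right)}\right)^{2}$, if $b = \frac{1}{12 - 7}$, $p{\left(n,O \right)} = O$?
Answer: $\frac{17161}{2209} \approx 7.7687$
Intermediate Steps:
$b = \frac{1}{5} \approx 0.2$
$\left(\frac{8 - 14}{\left(-2 + 4\right) \left(6 + 8\right) + b} + p{\left(8,3 \right)}\right)^{2} = \left(\frac{8 - 14}{\left(-2 + 4\right) \left(6 + 8\right) + \frac{1}{5}} + 3\right)^{2} = \left(- \frac{6}{2 \cdot 14 + \frac{1}{5}} + 3\right)^{2} = \left(- \frac{6}{28 + \frac{1}{5}} + 3\right)^{2} = \left(- \frac{6}{\frac{141}{5}} + 3\right)^{2} = \left(\left(-6\right) \frac{5}{141} + 3\right)^{2} = \left(- \frac{10}{47} + 3\right)^{2} = \left(\frac{131}{47}\right)^{2} = \frac{17161}{2209}$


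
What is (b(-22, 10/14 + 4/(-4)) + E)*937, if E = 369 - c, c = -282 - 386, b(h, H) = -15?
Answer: 957614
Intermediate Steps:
c = -668
E = 1037 (E = 369 - 1*(-668) = 369 + 668 = 1037)
(b(-22, 10/14 + 4/(-4)) + E)*937 = (-15 + 1037)*937 = 1022*937 = 957614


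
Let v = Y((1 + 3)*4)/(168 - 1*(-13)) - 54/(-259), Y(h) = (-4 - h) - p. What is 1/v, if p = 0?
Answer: 46879/4594 ≈ 10.204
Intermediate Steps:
Y(h) = -4 - h (Y(h) = (-4 - h) - 1*0 = (-4 - h) + 0 = -4 - h)
v = 4594/46879 (v = (-4 - (1 + 3)*4)/(168 - 1*(-13)) - 54/(-259) = (-4 - 4*4)/(168 + 13) - 54*(-1/259) = (-4 - 1*16)/181 + 54/259 = (-4 - 16)*(1/181) + 54/259 = -20*1/181 + 54/259 = -20/181 + 54/259 = 4594/46879 ≈ 0.097997)
1/v = 1/(4594/46879) = 46879/4594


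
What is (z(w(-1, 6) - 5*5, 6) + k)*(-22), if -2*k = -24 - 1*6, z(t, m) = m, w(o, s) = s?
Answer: -462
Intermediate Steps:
k = 15 (k = -(-24 - 1*6)/2 = -(-24 - 6)/2 = -½*(-30) = 15)
(z(w(-1, 6) - 5*5, 6) + k)*(-22) = (6 + 15)*(-22) = 21*(-22) = -462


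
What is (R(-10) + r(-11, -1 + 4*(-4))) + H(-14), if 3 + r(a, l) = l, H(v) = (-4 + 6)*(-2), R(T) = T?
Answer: -34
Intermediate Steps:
H(v) = -4 (H(v) = 2*(-2) = -4)
r(a, l) = -3 + l
(R(-10) + r(-11, -1 + 4*(-4))) + H(-14) = (-10 + (-3 + (-1 + 4*(-4)))) - 4 = (-10 + (-3 + (-1 - 16))) - 4 = (-10 + (-3 - 17)) - 4 = (-10 - 20) - 4 = -30 - 4 = -34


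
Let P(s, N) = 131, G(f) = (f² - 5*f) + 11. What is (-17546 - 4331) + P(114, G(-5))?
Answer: -21746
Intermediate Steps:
G(f) = 11 + f² - 5*f
(-17546 - 4331) + P(114, G(-5)) = (-17546 - 4331) + 131 = -21877 + 131 = -21746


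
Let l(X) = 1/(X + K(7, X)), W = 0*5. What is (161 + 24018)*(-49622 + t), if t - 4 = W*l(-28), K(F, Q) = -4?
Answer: -1199713622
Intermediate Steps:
W = 0
l(X) = 1/(-4 + X) (l(X) = 1/(X - 4) = 1/(-4 + X))
t = 4 (t = 4 + 0/(-4 - 28) = 4 + 0/(-32) = 4 + 0*(-1/32) = 4 + 0 = 4)
(161 + 24018)*(-49622 + t) = (161 + 24018)*(-49622 + 4) = 24179*(-49618) = -1199713622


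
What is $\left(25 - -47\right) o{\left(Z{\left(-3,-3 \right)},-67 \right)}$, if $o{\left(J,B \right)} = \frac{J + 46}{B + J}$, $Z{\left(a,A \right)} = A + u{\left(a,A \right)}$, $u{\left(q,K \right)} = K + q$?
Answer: $- \frac{666}{19} \approx -35.053$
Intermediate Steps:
$Z{\left(a,A \right)} = a + 2 A$ ($Z{\left(a,A \right)} = A + \left(A + a\right) = a + 2 A$)
$o{\left(J,B \right)} = \frac{46 + J}{B + J}$
$\left(25 - -47\right) o{\left(Z{\left(-3,-3 \right)},-67 \right)} = \left(25 - -47\right) \frac{46 + \left(-3 + 2 \left(-3\right)\right)}{-67 + \left(-3 + 2 \left(-3\right)\right)} = \left(25 + 47\right) \frac{46 - 9}{-67 - 9} = 72 \frac{46 - 9}{-67 - 9} = 72 \frac{1}{-76} \cdot 37 = 72 \left(\left(- \frac{1}{76}\right) 37\right) = 72 \left(- \frac{37}{76}\right) = - \frac{666}{19}$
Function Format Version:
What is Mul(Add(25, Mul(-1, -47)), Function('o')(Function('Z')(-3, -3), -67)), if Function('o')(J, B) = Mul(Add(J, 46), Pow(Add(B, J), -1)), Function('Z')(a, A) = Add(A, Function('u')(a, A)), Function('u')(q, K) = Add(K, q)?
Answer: Rational(-666, 19) ≈ -35.053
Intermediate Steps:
Function('Z')(a, A) = Add(a, Mul(2, A)) (Function('Z')(a, A) = Add(A, Add(A, a)) = Add(a, Mul(2, A)))
Function('o')(J, B) = Mul(Pow(Add(B, J), -1), Add(46, J)) (Function('o')(J, B) = Mul(Add(46, J), Pow(Add(B, J), -1)) = Mul(Pow(Add(B, J), -1), Add(46, J)))
Mul(Add(25, Mul(-1, -47)), Function('o')(Function('Z')(-3, -3), -67)) = Mul(Add(25, Mul(-1, -47)), Mul(Pow(Add(-67, Add(-3, Mul(2, -3))), -1), Add(46, Add(-3, Mul(2, -3))))) = Mul(Add(25, 47), Mul(Pow(Add(-67, Add(-3, -6)), -1), Add(46, Add(-3, -6)))) = Mul(72, Mul(Pow(Add(-67, -9), -1), Add(46, -9))) = Mul(72, Mul(Pow(-76, -1), 37)) = Mul(72, Mul(Rational(-1, 76), 37)) = Mul(72, Rational(-37, 76)) = Rational(-666, 19)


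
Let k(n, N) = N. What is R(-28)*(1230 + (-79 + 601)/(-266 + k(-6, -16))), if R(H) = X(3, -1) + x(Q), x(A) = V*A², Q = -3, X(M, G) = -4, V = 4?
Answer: 1847136/47 ≈ 39301.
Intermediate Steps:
x(A) = 4*A²
R(H) = 32 (R(H) = -4 + 4*(-3)² = -4 + 4*9 = -4 + 36 = 32)
R(-28)*(1230 + (-79 + 601)/(-266 + k(-6, -16))) = 32*(1230 + (-79 + 601)/(-266 - 16)) = 32*(1230 + 522/(-282)) = 32*(1230 + 522*(-1/282)) = 32*(1230 - 87/47) = 32*(57723/47) = 1847136/47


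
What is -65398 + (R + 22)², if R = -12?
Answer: -65298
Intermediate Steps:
-65398 + (R + 22)² = -65398 + (-12 + 22)² = -65398 + 10² = -65398 + 100 = -65298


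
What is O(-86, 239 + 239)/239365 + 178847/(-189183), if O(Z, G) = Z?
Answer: -2253999047/2383357305 ≈ -0.94572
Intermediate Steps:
O(-86, 239 + 239)/239365 + 178847/(-189183) = -86/239365 + 178847/(-189183) = -86*1/239365 + 178847*(-1/189183) = -86/239365 - 9413/9957 = -2253999047/2383357305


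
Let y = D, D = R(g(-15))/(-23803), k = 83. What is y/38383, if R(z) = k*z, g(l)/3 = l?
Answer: 3735/913630549 ≈ 4.0881e-6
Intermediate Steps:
g(l) = 3*l
R(z) = 83*z
D = 3735/23803 (D = (83*(3*(-15)))/(-23803) = (83*(-45))*(-1/23803) = -3735*(-1/23803) = 3735/23803 ≈ 0.15691)
y = 3735/23803 ≈ 0.15691
y/38383 = (3735/23803)/38383 = (3735/23803)*(1/38383) = 3735/913630549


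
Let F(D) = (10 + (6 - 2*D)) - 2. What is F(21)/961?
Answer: -28/961 ≈ -0.029136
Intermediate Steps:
F(D) = 14 - 2*D (F(D) = (16 - 2*D) - 2 = 14 - 2*D)
F(21)/961 = (14 - 2*21)/961 = (14 - 42)*(1/961) = -28*1/961 = -28/961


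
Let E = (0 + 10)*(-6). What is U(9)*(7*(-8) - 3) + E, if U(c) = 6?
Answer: -414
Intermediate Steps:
E = -60 (E = 10*(-6) = -60)
U(9)*(7*(-8) - 3) + E = 6*(7*(-8) - 3) - 60 = 6*(-56 - 3) - 60 = 6*(-59) - 60 = -354 - 60 = -414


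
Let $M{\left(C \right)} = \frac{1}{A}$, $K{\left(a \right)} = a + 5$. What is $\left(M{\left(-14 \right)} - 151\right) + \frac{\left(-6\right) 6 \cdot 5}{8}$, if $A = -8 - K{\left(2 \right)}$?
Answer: $- \frac{5207}{30} \approx -173.57$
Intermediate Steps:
$K{\left(a \right)} = 5 + a$
$A = -15$ ($A = -8 - \left(5 + 2\right) = -8 - 7 = -15$)
$M{\left(C \right)} = - \frac{1}{15}$ ($M{\left(C \right)} = \frac{1}{-15} = - \frac{1}{15}$)
$\left(M{\left(-14 \right)} - 151\right) + \frac{\left(-6\right) 6 \cdot 5}{8} = \left(- \frac{1}{15} - 151\right) + \frac{\left(-6\right) 6 \cdot 5}{8} = - \frac{2266}{15} + \left(-36\right) 5 \cdot \frac{1}{8} = - \frac{2266}{15} - \frac{45}{2} = - \frac{5207}{30}$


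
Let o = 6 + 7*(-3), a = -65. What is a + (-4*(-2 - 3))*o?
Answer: -365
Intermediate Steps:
o = -15 (o = 6 - 21 = -15)
a + (-4*(-2 - 3))*o = -65 - 4*(-2 - 3)*(-15) = -65 - 4*(-5)*(-15) = -65 + 20*(-15) = -65 - 300 = -365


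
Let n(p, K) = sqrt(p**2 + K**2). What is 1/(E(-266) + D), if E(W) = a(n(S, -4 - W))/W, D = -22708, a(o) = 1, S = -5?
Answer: -266/6040329 ≈ -4.4037e-5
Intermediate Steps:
n(p, K) = sqrt(K**2 + p**2)
E(W) = 1/W
1/(E(-266) + D) = 1/(1/(-266) - 22708) = 1/(-1/266 - 22708) = 1/(-6040329/266) = -266/6040329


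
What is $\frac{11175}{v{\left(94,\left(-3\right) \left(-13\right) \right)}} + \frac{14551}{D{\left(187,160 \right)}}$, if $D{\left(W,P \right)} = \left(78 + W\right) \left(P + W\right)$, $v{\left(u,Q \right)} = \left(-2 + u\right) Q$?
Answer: $\frac{359935371}{109978180} \approx 3.2728$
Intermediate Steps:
$v{\left(u,Q \right)} = Q \left(-2 + u\right)$
$\frac{11175}{v{\left(94,\left(-3\right) \left(-13\right) \right)}} + \frac{14551}{D{\left(187,160 \right)}} = \frac{11175}{\left(-3\right) \left(-13\right) \left(-2 + 94\right)} + \frac{14551}{187^{2} + 78 \cdot 160 + 78 \cdot 187 + 160 \cdot 187} = \frac{11175}{39 \cdot 92} + \frac{14551}{34969 + 12480 + 14586 + 29920} = \frac{11175}{3588} + \frac{14551}{91955} = 11175 \cdot \frac{1}{3588} + 14551 \cdot \frac{1}{91955} = \frac{3725}{1196} + \frac{14551}{91955} = \frac{359935371}{109978180}$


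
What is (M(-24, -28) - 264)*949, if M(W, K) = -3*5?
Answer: -264771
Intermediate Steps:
M(W, K) = -15
(M(-24, -28) - 264)*949 = (-15 - 264)*949 = -279*949 = -264771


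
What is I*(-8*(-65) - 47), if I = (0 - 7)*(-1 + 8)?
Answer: -23177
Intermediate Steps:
I = -49 (I = -7*7 = -49)
I*(-8*(-65) - 47) = -49*(-8*(-65) - 47) = -49*(520 - 47) = -49*473 = -23177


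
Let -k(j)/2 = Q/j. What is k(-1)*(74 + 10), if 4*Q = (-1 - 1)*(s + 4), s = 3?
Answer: -588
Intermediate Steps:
Q = -7/2 (Q = ((-1 - 1)*(3 + 4))/4 = (-2*7)/4 = (¼)*(-14) = -7/2 ≈ -3.5000)
k(j) = 7/j (k(j) = -(-7)/j = 7/j)
k(-1)*(74 + 10) = (7/(-1))*(74 + 10) = (7*(-1))*84 = -7*84 = -588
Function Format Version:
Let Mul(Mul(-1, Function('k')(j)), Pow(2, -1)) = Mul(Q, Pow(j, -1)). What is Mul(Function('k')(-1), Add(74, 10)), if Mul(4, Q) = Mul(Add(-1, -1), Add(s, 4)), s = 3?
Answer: -588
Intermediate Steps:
Q = Rational(-7, 2) (Q = Mul(Rational(1, 4), Mul(Add(-1, -1), Add(3, 4))) = Mul(Rational(1, 4), Mul(-2, 7)) = Mul(Rational(1, 4), -14) = Rational(-7, 2) ≈ -3.5000)
Function('k')(j) = Mul(7, Pow(j, -1)) (Function('k')(j) = Mul(-2, Mul(Rational(-7, 2), Pow(j, -1))) = Mul(7, Pow(j, -1)))
Mul(Function('k')(-1), Add(74, 10)) = Mul(Mul(7, Pow(-1, -1)), Add(74, 10)) = Mul(Mul(7, -1), 84) = Mul(-7, 84) = -588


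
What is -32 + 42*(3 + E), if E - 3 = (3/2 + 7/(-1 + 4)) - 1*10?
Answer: -39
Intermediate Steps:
E = -19/6 (E = 3 + ((3/2 + 7/(-1 + 4)) - 1*10) = 3 + ((3*(½) + 7/3) - 10) = 3 + ((3/2 + 7*(⅓)) - 10) = 3 + ((3/2 + 7/3) - 10) = 3 + (23/6 - 10) = 3 - 37/6 = -19/6 ≈ -3.1667)
-32 + 42*(3 + E) = -32 + 42*(3 - 19/6) = -32 + 42*(-⅙) = -32 - 7 = -39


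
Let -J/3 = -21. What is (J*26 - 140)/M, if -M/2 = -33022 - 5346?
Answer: 749/38368 ≈ 0.019521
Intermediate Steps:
M = 76736 (M = -2*(-33022 - 5346) = -2*(-38368) = 76736)
J = 63 (J = -3*(-21) = 63)
(J*26 - 140)/M = (63*26 - 140)/76736 = (1638 - 140)*(1/76736) = 1498*(1/76736) = 749/38368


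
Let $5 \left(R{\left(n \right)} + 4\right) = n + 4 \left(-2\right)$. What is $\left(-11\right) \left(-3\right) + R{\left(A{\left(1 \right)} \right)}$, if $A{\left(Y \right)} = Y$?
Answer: $\frac{138}{5} \approx 27.6$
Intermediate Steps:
$R{\left(n \right)} = - \frac{28}{5} + \frac{n}{5}$ ($R{\left(n \right)} = -4 + \frac{n + 4 \left(-2\right)}{5} = -4 + \frac{n - 8}{5} = -4 + \frac{-8 + n}{5} = -4 + \left(- \frac{8}{5} + \frac{n}{5}\right) = - \frac{28}{5} + \frac{n}{5}$)
$\left(-11\right) \left(-3\right) + R{\left(A{\left(1 \right)} \right)} = \left(-11\right) \left(-3\right) + \left(- \frac{28}{5} + \frac{1}{5} \cdot 1\right) = 33 + \left(- \frac{28}{5} + \frac{1}{5}\right) = 33 - \frac{27}{5} = \frac{138}{5}$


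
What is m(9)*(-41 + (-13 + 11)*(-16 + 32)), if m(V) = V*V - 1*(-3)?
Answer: -6132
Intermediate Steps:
m(V) = 3 + V**2 (m(V) = V**2 + 3 = 3 + V**2)
m(9)*(-41 + (-13 + 11)*(-16 + 32)) = (3 + 9**2)*(-41 + (-13 + 11)*(-16 + 32)) = (3 + 81)*(-41 - 2*16) = 84*(-41 - 32) = 84*(-73) = -6132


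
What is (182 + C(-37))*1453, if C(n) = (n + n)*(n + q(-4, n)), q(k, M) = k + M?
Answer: 8651162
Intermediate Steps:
q(k, M) = M + k
C(n) = 2*n*(-4 + 2*n) (C(n) = (n + n)*(n + (n - 4)) = (2*n)*(n + (-4 + n)) = (2*n)*(-4 + 2*n) = 2*n*(-4 + 2*n))
(182 + C(-37))*1453 = (182 + 4*(-37)*(-2 - 37))*1453 = (182 + 4*(-37)*(-39))*1453 = (182 + 5772)*1453 = 5954*1453 = 8651162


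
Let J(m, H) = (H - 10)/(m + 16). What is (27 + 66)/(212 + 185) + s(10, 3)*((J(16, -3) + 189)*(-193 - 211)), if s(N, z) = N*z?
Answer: -3629780553/1588 ≈ -2.2858e+6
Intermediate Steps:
J(m, H) = (-10 + H)/(16 + m)
(27 + 66)/(212 + 185) + s(10, 3)*((J(16, -3) + 189)*(-193 - 211)) = (27 + 66)/(212 + 185) + (10*3)*(((-10 - 3)/(16 + 16) + 189)*(-193 - 211)) = 93/397 + 30*((-13/32 + 189)*(-404)) = 93/397 + 30*((6035/32)*(-404)) = 93/397 + 30*(-609535/8) = 93/397 - 9143025/4 = -3629780553/1588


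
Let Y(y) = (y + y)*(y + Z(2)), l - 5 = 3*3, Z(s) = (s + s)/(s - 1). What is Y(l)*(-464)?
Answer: -233856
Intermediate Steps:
Z(s) = 2*s/(-1 + s) (Z(s) = (2*s)/(-1 + s) = 2*s/(-1 + s))
l = 14 (l = 5 + 3*3 = 5 + 9 = 14)
Y(y) = 2*y*(4 + y) (Y(y) = (y + y)*(y + 2*2/(-1 + 2)) = (2*y)*(y + 2*2/1) = (2*y)*(y + 2*2*1) = (2*y)*(y + 4) = (2*y)*(4 + y) = 2*y*(4 + y))
Y(l)*(-464) = (2*14*(4 + 14))*(-464) = (2*14*18)*(-464) = 504*(-464) = -233856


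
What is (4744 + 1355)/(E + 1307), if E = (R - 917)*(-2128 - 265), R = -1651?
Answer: 6099/6146531 ≈ 0.00099227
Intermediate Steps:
E = 6145224 (E = (-1651 - 917)*(-2128 - 265) = -2568*(-2393) = 6145224)
(4744 + 1355)/(E + 1307) = (4744 + 1355)/(6145224 + 1307) = 6099/6146531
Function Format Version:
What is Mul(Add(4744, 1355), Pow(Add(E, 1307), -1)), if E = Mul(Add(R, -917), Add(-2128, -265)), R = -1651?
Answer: Rational(6099, 6146531) ≈ 0.00099227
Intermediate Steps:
E = 6145224 (E = Mul(Add(-1651, -917), Add(-2128, -265)) = Mul(-2568, -2393) = 6145224)
Mul(Add(4744, 1355), Pow(Add(E, 1307), -1)) = Mul(Add(4744, 1355), Pow(Add(6145224, 1307), -1)) = Mul(6099, Pow(6146531, -1)) = Mul(6099, Rational(1, 6146531)) = Rational(6099, 6146531)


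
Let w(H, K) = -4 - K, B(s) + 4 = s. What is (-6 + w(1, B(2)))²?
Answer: 64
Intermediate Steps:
B(s) = -4 + s
(-6 + w(1, B(2)))² = (-6 + (-4 - (-4 + 2)))² = (-6 + (-4 - 1*(-2)))² = (-6 + (-4 + 2))² = (-6 - 2)² = (-8)² = 64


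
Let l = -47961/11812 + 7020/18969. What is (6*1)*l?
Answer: -826851969/37343638 ≈ -22.142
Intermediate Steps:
l = -275617323/74687276 (l = -47961*1/11812 + 7020*(1/18969) = -47961/11812 + 2340/6323 = -275617323/74687276 ≈ -3.6903)
(6*1)*l = (6*1)*(-275617323/74687276) = 6*(-275617323/74687276) = -826851969/37343638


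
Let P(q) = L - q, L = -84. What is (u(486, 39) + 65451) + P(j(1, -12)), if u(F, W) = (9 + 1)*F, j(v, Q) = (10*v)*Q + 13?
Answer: 70334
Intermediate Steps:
j(v, Q) = 13 + 10*Q*v (j(v, Q) = 10*Q*v + 13 = 13 + 10*Q*v)
P(q) = -84 - q
u(F, W) = 10*F
(u(486, 39) + 65451) + P(j(1, -12)) = (10*486 + 65451) + (-84 - (13 + 10*(-12)*1)) = (4860 + 65451) + (-84 - (13 - 120)) = 70311 + (-84 - 1*(-107)) = 70311 + (-84 + 107) = 70311 + 23 = 70334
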